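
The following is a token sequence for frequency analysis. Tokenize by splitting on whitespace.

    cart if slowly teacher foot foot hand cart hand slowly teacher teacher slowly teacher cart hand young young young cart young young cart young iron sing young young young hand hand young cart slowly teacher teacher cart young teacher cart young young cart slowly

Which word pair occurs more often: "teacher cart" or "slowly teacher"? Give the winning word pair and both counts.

"slowly teacher" (4 vs 3)

"teacher cart": 3 occurrences
"slowly teacher": 4 occurrences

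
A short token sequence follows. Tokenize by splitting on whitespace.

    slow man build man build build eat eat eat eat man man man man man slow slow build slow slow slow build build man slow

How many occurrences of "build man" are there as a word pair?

Scanning the 24 overlapping bigram windows for "build man":
  position 3–4: build man
  position 23–24: build man

2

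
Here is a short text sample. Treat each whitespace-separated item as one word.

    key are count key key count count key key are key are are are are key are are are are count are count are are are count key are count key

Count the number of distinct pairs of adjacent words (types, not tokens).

31 tokens → 30 bigram windows in total.
Repeated bigrams (each contributes count−1 duplicates):
  are are: 8
  are count: 5
  key are: 5
  count key: 4
  are key: 2
  count are: 2
  key key: 2
21 duplicate windows → 30 − 21 = 9 distinct.

9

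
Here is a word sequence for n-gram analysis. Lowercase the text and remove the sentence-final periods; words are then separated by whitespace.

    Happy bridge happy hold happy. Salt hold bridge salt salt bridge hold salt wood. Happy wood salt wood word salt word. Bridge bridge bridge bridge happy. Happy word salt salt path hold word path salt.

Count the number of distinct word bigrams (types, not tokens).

35 tokens → 34 bigram windows in total.
Repeated bigrams (each contributes count−1 duplicates):
  bridge bridge: 3
  bridge happy: 2
  salt salt: 2
  salt wood: 2
  word salt: 2
6 duplicate windows → 34 − 6 = 28 distinct.

28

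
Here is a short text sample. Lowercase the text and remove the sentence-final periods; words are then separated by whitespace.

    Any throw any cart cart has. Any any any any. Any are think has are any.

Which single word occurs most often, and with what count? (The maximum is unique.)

"any", 8 times

Unigram frequencies (highest first):
  any: 8
  cart: 2
  has: 2
  are: 2
  throw: 1
  think: 1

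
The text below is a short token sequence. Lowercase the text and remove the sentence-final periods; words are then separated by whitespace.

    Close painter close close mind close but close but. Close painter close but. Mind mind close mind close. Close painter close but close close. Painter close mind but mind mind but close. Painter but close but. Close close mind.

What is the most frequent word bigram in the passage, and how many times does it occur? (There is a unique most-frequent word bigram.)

"but close", 6 times

Bigram frequencies (highest first):
  but close: 6
  close painter: 5
  close but: 5
  painter close: 4
  close close: 4
  close mind: 4
  … (5 more, each ≤ 3)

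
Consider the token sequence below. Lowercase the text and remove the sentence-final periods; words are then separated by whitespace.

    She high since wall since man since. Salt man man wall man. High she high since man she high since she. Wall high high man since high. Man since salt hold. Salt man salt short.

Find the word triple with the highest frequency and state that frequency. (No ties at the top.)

"she high since", 3 times

Trigram frequencies (highest first):
  she high since: 3
  man since salt: 2
  high man since: 2
  high since wall: 1
  since wall since: 1
  wall since man: 1
  … (23 more, each ≤ 1)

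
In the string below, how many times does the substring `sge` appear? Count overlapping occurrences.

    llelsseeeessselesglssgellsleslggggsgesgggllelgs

Sliding a length-3 window over the 47 characters (45 positions):
  position 21–23: sge
  position 35–37: sge

2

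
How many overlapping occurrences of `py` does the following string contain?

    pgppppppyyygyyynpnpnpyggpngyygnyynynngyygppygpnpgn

3

Sliding a length-2 window over the 50 characters (49 positions):
  position 8–9: py
  position 21–22: py
  position 43–44: py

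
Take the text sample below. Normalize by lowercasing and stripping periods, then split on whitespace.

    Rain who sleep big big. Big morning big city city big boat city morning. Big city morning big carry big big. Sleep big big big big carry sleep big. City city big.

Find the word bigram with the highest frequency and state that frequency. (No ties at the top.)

Bigram frequencies (highest first):
  big big: 6
  sleep big: 3
  morning big: 3
  big city: 3
  city city: 2
  city big: 2
  … (10 more, each ≤ 2)

"big big", 6 times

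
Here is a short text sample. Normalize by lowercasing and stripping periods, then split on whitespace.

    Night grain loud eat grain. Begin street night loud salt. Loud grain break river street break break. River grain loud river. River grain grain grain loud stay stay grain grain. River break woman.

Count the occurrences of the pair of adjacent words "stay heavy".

0

Scanning the 32 overlapping bigram windows for "stay heavy":
  (none found)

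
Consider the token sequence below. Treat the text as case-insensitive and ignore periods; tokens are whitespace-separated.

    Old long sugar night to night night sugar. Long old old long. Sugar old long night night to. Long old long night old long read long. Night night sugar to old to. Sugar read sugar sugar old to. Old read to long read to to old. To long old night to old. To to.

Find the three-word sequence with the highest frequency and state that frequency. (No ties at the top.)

Trigram frequencies (highest first):
  to old to: 3
  old long sugar: 2
  night night sugar: 2
  old long night: 2
  long night night: 2
  to long old: 2
  … (39 more, each ≤ 1)

"to old to", 3 times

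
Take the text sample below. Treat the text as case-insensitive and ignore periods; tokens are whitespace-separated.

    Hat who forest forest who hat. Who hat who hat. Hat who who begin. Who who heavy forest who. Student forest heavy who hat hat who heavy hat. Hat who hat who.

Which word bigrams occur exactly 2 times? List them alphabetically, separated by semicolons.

Bigram counts meeting the condition (exactly 2 times):
  forest who: 2
  who heavy: 2
  who who: 2

forest who; who heavy; who who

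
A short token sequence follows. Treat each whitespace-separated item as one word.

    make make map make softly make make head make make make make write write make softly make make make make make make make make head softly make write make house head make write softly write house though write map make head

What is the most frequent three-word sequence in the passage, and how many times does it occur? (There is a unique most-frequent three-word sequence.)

"make make make", 8 times

Trigram frequencies (highest first):
  make make make: 8
  make softly make: 2
  softly make make: 2
  make make head: 2
  make make map: 1
  make map make: 1
  … (23 more, each ≤ 1)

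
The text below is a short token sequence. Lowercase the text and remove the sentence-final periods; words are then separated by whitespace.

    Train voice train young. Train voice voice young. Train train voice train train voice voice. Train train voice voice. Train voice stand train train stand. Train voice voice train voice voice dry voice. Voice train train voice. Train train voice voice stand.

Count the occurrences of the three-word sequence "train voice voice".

6

Scanning the 40 overlapping trigram windows for "train voice voice":
  position 5–7: train voice voice
  position 13–15: train voice voice
  position 17–19: train voice voice
  position 26–28: train voice voice
  position 29–31: train voice voice
  position 39–41: train voice voice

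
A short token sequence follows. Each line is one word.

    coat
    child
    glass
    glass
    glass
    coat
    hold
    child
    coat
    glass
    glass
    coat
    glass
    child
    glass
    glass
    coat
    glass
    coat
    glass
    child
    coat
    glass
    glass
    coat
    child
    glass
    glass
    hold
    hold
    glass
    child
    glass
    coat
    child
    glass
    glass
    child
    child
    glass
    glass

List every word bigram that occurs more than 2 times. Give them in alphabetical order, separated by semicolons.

child glass; coat child; coat glass; glass child; glass coat; glass glass

Bigram counts meeting the condition (more than 2 times):
  child glass: 6
  coat child: 3
  coat glass: 5
  glass child: 4
  glass coat: 6
  glass glass: 8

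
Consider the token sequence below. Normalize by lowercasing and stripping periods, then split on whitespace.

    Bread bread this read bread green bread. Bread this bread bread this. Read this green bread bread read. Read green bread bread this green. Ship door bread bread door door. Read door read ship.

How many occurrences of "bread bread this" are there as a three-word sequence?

4

Scanning the 32 overlapping trigram windows for "bread bread this":
  position 1–3: bread bread this
  position 7–9: bread bread this
  position 10–12: bread bread this
  position 21–23: bread bread this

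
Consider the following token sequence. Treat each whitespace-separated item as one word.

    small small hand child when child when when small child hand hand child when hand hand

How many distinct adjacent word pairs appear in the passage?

11

16 tokens → 15 bigram windows in total.
Repeated bigrams (each contributes count−1 duplicates):
  child when: 3
  hand child: 2
  hand hand: 2
4 duplicate windows → 15 − 4 = 11 distinct.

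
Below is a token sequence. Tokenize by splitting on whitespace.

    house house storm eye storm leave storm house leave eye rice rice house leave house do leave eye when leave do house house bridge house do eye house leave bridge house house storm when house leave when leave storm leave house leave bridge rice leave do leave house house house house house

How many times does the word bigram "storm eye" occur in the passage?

1

Scanning the 51 overlapping bigram windows for "storm eye":
  position 3–4: storm eye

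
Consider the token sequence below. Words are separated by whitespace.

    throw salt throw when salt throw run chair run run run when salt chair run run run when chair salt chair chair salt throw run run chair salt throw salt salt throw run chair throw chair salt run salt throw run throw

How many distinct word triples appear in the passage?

42 tokens → 40 trigram windows in total.
Repeated trigrams (each contributes count−1 duplicates):
  salt throw run: 4
  chair run run: 2
  chair salt throw: 2
  run run run: 2
  run run when: 2
  throw run chair: 2
8 duplicate windows → 40 − 8 = 32 distinct.

32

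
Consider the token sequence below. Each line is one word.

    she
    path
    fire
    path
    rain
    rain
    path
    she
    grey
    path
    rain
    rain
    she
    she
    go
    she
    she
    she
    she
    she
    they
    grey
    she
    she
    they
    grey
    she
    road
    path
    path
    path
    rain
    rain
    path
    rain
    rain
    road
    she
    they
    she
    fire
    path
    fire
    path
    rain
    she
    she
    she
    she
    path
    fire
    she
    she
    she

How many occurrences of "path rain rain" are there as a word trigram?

4

Scanning the 52 overlapping trigram windows for "path rain rain":
  position 4–6: path rain rain
  position 10–12: path rain rain
  position 31–33: path rain rain
  position 34–36: path rain rain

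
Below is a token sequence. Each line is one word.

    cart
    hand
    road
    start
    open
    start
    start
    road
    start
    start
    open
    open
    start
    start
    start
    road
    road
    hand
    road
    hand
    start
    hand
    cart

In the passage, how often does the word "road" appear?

5

Scanning the 23 tokens for "road":
  position 3: road
  position 8: road
  position 16: road
  position 17: road
  position 19: road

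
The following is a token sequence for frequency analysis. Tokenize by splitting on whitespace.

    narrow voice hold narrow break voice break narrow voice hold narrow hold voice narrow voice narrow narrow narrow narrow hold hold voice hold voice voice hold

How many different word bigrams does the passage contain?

26 tokens → 25 bigram windows in total.
Repeated bigrams (each contributes count−1 duplicates):
  voice hold: 4
  hold voice: 3
  narrow narrow: 3
  narrow voice: 3
  hold narrow: 2
  narrow hold: 2
  voice narrow: 2
12 duplicate windows → 25 − 12 = 13 distinct.

13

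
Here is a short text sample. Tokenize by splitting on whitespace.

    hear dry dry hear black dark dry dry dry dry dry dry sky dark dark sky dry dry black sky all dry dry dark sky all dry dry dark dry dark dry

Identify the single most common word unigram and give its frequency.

Unigram frequencies (highest first):
  dry: 16
  dark: 6
  sky: 4
  hear: 2
  black: 2
  all: 2

"dry", 16 times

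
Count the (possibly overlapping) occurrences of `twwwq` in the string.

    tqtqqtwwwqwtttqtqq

Sliding a length-5 window over the 18 characters (14 positions):
  position 6–10: twwwq

1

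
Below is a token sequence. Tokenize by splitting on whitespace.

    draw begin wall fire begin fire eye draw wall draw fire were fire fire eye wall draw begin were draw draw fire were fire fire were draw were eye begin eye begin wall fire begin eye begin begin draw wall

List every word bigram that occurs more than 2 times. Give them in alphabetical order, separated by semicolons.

Bigram counts meeting the condition (more than 2 times):
  eye begin: 3
  fire were: 3

eye begin; fire were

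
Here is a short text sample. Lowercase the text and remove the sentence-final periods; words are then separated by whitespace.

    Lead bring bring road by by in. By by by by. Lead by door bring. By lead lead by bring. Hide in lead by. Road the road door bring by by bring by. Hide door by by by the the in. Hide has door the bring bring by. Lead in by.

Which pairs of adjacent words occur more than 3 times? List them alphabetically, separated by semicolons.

bring by; by by

Bigram counts meeting the condition (more than 3 times):
  bring by: 4
  by by: 7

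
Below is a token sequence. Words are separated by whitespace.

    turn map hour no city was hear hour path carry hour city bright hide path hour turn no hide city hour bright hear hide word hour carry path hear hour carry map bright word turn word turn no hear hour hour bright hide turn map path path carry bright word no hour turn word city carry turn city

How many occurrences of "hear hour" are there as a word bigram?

3

Scanning the 57 overlapping bigram windows for "hear hour":
  position 7–8: hear hour
  position 29–30: hear hour
  position 39–40: hear hour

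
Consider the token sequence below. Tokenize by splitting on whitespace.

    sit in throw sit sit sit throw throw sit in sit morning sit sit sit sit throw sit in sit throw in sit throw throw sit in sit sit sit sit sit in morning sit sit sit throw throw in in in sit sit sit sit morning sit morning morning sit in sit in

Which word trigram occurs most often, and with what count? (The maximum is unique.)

Trigram frequencies (highest first):
  sit sit sit: 9
  sit in sit: 4
  sit sit throw: 3
  sit throw throw: 3
  throw sit in: 3
  throw throw sit: 2
  … (24 more, each ≤ 2)

"sit sit sit", 9 times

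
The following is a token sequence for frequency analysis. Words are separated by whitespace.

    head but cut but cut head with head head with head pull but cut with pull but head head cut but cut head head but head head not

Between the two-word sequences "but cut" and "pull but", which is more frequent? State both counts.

"but cut" (4 vs 2)

"but cut": 4 occurrences
"pull but": 2 occurrences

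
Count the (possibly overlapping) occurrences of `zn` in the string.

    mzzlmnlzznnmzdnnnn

1

Sliding a length-2 window over the 18 characters (17 positions):
  position 9–10: zn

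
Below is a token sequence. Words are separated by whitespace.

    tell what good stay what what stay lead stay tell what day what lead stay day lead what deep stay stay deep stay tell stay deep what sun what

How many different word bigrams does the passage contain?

23

29 tokens → 28 bigram windows in total.
Repeated bigrams (each contributes count−1 duplicates):
  deep stay: 2
  lead stay: 2
  stay deep: 2
  stay tell: 2
  tell what: 2
5 duplicate windows → 28 − 5 = 23 distinct.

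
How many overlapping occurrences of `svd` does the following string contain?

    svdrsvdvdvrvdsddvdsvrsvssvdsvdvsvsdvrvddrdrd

4

Sliding a length-3 window over the 44 characters (42 positions):
  position 1–3: svd
  position 5–7: svd
  position 25–27: svd
  position 28–30: svd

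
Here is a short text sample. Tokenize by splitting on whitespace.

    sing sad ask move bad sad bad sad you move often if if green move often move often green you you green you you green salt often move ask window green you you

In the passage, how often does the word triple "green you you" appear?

3

Scanning the 31 overlapping trigram windows for "green you you":
  position 19–21: green you you
  position 22–24: green you you
  position 31–33: green you you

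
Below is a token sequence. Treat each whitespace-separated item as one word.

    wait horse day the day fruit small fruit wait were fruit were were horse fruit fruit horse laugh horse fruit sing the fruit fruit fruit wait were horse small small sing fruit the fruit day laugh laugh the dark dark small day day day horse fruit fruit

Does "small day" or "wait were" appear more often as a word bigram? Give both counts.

"wait were" (2 vs 1)

"small day": 1 occurrence
"wait were": 2 occurrences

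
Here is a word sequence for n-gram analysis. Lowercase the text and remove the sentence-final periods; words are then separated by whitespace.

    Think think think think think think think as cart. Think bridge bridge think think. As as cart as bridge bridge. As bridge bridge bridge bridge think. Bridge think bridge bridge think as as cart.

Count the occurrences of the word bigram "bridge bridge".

6

Scanning the 33 overlapping bigram windows for "bridge bridge":
  position 11–12: bridge bridge
  position 19–20: bridge bridge
  position 22–23: bridge bridge
  position 23–24: bridge bridge
  position 24–25: bridge bridge
  position 29–30: bridge bridge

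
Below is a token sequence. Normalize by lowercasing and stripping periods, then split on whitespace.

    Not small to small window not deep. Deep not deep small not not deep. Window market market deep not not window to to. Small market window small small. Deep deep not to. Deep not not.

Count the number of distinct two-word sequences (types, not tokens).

25

35 tokens → 34 bigram windows in total.
Repeated bigrams (each contributes count−1 duplicates):
  deep not: 4
  not deep: 3
  not not: 3
  deep deep: 2
  to small: 2
9 duplicate windows → 34 − 9 = 25 distinct.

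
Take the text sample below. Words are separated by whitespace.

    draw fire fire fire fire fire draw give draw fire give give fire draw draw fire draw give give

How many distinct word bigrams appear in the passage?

9

19 tokens → 18 bigram windows in total.
Repeated bigrams (each contributes count−1 duplicates):
  fire fire: 4
  draw fire: 3
  fire draw: 3
  draw give: 2
  give give: 2
9 duplicate windows → 18 − 9 = 9 distinct.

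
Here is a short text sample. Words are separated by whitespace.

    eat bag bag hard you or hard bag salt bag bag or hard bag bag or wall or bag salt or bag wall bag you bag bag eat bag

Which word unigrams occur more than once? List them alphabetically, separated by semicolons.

bag; eat; hard; or; salt; wall; you

Unigram counts meeting the condition (more than once):
  bag: 13
  eat: 2
  hard: 3
  or: 5
  salt: 2
  wall: 2
  you: 2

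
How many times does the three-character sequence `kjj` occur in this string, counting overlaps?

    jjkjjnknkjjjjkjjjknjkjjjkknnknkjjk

Sliding a length-3 window over the 34 characters (32 positions):
  position 3–5: kjj
  position 9–11: kjj
  position 14–16: kjj
  position 21–23: kjj
  position 31–33: kjj

5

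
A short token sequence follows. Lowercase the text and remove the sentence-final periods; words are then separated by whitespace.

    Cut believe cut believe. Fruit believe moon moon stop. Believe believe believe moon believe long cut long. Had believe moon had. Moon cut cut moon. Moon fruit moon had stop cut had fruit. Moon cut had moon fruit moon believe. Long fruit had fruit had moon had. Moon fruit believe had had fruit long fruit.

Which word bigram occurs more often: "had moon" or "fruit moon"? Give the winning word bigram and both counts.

"had moon" (4 vs 3)

"had moon": 4 occurrences
"fruit moon": 3 occurrences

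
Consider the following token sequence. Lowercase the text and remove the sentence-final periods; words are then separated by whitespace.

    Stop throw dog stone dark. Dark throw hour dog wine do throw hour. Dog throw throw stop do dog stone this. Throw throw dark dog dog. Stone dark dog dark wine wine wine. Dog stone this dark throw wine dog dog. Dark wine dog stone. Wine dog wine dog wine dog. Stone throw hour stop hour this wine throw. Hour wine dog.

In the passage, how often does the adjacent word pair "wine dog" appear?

7

Scanning the 61 overlapping bigram windows for "wine dog":
  position 33–34: wine dog
  position 39–40: wine dog
  position 43–44: wine dog
  position 46–47: wine dog
  position 48–49: wine dog
  position 50–51: wine dog
  position 61–62: wine dog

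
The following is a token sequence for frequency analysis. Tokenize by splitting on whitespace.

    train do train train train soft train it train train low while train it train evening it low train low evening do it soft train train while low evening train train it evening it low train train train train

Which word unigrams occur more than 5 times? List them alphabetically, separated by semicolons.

Unigram counts meeting the condition (more than 5 times):
  it: 6
  train: 18

it; train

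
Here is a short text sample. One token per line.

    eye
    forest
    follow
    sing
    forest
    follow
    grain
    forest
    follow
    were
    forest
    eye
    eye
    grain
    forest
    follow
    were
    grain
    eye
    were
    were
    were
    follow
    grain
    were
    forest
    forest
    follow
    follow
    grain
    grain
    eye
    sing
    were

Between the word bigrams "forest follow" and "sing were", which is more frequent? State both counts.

"forest follow" (5 vs 1)

"forest follow": 5 occurrences
"sing were": 1 occurrence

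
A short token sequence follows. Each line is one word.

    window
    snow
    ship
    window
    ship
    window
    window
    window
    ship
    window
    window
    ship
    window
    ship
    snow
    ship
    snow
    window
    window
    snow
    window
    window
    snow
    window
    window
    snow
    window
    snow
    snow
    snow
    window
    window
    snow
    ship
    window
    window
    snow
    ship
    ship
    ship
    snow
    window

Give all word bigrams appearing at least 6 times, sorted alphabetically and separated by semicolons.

Bigram counts meeting the condition (at least 6 times):
  snow window: 6
  window snow: 7
  window window: 8

snow window; window snow; window window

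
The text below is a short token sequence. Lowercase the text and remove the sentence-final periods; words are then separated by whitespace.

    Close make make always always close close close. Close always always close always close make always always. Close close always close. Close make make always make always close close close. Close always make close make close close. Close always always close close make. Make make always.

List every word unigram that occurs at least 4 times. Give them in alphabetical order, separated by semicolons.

always; close; make

Unigram counts meeting the condition (at least 4 times):
  always: 14
  close: 21
  make: 11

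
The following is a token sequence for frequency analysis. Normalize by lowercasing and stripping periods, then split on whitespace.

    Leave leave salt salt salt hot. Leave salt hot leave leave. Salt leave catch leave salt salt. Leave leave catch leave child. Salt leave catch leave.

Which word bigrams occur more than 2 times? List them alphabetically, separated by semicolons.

catch leave; leave catch; leave leave; leave salt; salt leave; salt salt

Bigram counts meeting the condition (more than 2 times):
  catch leave: 3
  leave catch: 3
  leave leave: 3
  leave salt: 4
  salt leave: 3
  salt salt: 3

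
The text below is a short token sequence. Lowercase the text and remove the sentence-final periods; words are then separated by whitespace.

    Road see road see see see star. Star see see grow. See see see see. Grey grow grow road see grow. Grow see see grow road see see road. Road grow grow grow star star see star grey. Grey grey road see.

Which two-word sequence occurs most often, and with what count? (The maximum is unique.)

"see see", 8 times

Bigram frequencies (highest first):
  see see: 8
  road see: 5
  grow grow: 4
  see grow: 3
  see road: 2
  see star: 2
  … (12 more, each ≤ 2)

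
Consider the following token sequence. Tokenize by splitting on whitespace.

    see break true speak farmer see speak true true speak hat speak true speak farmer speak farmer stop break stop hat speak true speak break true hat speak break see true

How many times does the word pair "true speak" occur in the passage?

4

Scanning the 30 overlapping bigram windows for "true speak":
  position 3–4: true speak
  position 9–10: true speak
  position 13–14: true speak
  position 23–24: true speak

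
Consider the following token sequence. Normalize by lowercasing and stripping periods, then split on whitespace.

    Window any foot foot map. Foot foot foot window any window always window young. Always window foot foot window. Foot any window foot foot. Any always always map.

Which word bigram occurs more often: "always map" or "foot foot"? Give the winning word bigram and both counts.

"always map": 1 occurrence
"foot foot": 5 occurrences

"foot foot" (5 vs 1)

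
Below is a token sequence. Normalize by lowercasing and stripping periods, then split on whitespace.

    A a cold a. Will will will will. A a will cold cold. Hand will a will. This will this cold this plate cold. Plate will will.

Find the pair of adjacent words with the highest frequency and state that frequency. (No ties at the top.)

Bigram frequencies (highest first):
  will will: 4
  a will: 3
  a a: 2
  will a: 2
  will this: 2
  a cold: 1
  … (12 more, each ≤ 1)

"will will", 4 times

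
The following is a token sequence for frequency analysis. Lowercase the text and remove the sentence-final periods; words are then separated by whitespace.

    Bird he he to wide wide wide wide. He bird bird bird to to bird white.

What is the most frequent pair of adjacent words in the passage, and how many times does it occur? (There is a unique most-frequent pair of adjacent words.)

"wide wide", 3 times

Bigram frequencies (highest first):
  wide wide: 3
  bird bird: 2
  bird he: 1
  he he: 1
  he to: 1
  to wide: 1
  … (6 more, each ≤ 1)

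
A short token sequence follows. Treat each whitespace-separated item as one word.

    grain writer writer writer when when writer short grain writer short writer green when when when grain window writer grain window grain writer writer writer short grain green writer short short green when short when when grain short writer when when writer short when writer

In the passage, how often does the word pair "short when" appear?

2

Scanning the 44 overlapping bigram windows for "short when":
  position 34–35: short when
  position 43–44: short when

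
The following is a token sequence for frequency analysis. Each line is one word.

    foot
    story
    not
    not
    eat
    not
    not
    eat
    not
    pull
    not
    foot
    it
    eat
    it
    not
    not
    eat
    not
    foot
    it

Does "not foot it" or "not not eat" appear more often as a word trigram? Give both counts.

"not not eat" (3 vs 2)

"not foot it": 2 occurrences
"not not eat": 3 occurrences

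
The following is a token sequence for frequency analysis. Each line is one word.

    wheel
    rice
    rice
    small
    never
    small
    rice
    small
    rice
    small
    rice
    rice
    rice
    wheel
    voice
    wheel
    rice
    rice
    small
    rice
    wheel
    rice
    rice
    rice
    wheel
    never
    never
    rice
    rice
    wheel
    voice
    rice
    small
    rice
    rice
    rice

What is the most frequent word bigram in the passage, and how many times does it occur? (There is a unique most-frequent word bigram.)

"rice rice", 9 times

Bigram frequencies (highest first):
  rice rice: 9
  rice small: 5
  small rice: 5
  rice wheel: 4
  wheel rice: 3
  wheel voice: 2
  … (7 more, each ≤ 1)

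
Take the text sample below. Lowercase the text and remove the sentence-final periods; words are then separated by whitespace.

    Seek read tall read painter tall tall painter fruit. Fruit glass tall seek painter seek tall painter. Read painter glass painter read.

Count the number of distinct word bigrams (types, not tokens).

18

22 tokens → 21 bigram windows in total.
Repeated bigrams (each contributes count−1 duplicates):
  painter read: 2
  read painter: 2
  tall painter: 2
3 duplicate windows → 21 − 3 = 18 distinct.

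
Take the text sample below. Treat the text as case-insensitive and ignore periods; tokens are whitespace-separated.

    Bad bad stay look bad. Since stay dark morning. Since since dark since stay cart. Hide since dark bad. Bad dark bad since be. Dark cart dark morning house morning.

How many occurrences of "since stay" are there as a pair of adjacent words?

Scanning the 29 overlapping bigram windows for "since stay":
  position 6–7: since stay
  position 13–14: since stay

2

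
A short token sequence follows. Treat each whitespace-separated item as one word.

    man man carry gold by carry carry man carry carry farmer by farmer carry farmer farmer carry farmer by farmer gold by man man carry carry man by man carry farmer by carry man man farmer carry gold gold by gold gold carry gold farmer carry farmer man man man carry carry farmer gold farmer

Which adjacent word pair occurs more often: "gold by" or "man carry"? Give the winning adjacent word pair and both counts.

"man carry" (5 vs 3)

"gold by": 3 occurrences
"man carry": 5 occurrences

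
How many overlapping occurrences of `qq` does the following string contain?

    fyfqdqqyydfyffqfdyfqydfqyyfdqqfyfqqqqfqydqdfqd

Sliding a length-2 window over the 46 characters (45 positions):
  position 6–7: qq
  position 29–30: qq
  position 34–35: qq
  position 35–36: qq
  position 36–37: qq

5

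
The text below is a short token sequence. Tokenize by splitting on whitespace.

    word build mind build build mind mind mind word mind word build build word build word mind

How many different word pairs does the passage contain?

8

17 tokens → 16 bigram windows in total.
Repeated bigrams (each contributes count−1 duplicates):
  word build: 3
  build build: 2
  build mind: 2
  build word: 2
  mind mind: 2
  mind word: 2
  word mind: 2
8 duplicate windows → 16 − 8 = 8 distinct.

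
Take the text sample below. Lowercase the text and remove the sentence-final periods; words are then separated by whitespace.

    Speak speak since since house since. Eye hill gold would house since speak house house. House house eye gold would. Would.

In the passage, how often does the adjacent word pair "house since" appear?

Scanning the 20 overlapping bigram windows for "house since":
  position 5–6: house since
  position 11–12: house since

2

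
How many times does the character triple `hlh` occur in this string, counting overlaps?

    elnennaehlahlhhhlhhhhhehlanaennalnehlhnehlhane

Sliding a length-3 window over the 46 characters (44 positions):
  position 12–14: hlh
  position 16–18: hlh
  position 36–38: hlh
  position 41–43: hlh

4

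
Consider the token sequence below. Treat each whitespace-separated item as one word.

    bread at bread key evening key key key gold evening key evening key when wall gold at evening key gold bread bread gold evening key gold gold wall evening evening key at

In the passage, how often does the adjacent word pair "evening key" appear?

6

Scanning the 31 overlapping bigram windows for "evening key":
  position 5–6: evening key
  position 10–11: evening key
  position 12–13: evening key
  position 18–19: evening key
  position 24–25: evening key
  position 30–31: evening key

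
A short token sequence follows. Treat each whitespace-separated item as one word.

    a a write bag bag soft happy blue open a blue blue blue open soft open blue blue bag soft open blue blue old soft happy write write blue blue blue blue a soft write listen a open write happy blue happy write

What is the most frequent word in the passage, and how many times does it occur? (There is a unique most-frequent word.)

Unigram frequencies (highest first):
  blue: 13
  write: 6
  a: 5
  soft: 5
  open: 5
  happy: 4
  … (3 more, each ≤ 3)

"blue", 13 times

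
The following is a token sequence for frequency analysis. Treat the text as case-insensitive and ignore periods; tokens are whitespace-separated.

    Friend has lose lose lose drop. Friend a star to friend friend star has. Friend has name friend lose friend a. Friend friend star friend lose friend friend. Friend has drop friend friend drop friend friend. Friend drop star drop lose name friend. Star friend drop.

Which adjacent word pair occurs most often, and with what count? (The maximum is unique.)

"friend friend", 7 times

Bigram frequencies (highest first):
  friend friend: 7
  friend has: 3
  drop friend: 3
  friend star: 3
  friend drop: 3
  lose lose: 2
  … (19 more, each ≤ 2)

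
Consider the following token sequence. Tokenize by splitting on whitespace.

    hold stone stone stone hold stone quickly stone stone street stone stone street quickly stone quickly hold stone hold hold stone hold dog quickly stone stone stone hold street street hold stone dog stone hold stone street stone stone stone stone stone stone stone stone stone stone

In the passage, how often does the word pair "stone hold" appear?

Scanning the 46 overlapping bigram windows for "stone hold":
  position 4–5: stone hold
  position 18–19: stone hold
  position 21–22: stone hold
  position 27–28: stone hold
  position 34–35: stone hold

5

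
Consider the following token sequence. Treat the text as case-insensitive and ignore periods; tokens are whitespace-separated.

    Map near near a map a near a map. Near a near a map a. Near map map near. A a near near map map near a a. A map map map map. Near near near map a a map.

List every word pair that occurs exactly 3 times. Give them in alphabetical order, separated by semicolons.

Bigram counts meeting the condition (exactly 3 times):
  map a: 3
  near map: 3

map a; near map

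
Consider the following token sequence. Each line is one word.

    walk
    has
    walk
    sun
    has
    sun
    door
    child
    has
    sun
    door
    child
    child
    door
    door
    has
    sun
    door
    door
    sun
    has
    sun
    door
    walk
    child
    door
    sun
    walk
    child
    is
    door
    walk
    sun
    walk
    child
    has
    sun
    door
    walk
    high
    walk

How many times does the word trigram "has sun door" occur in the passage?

Scanning the 39 overlapping trigram windows for "has sun door":
  position 5–7: has sun door
  position 9–11: has sun door
  position 16–18: has sun door
  position 21–23: has sun door
  position 36–38: has sun door

5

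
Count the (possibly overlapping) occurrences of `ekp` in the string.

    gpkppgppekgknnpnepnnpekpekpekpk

Sliding a length-3 window over the 31 characters (29 positions):
  position 22–24: ekp
  position 25–27: ekp
  position 28–30: ekp

3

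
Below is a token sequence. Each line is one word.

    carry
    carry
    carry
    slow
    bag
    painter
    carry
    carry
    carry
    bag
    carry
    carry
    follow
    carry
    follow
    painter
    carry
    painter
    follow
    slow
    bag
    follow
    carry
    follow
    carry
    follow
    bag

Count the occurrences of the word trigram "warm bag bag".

Scanning the 25 overlapping trigram windows for "warm bag bag":
  (none found)

0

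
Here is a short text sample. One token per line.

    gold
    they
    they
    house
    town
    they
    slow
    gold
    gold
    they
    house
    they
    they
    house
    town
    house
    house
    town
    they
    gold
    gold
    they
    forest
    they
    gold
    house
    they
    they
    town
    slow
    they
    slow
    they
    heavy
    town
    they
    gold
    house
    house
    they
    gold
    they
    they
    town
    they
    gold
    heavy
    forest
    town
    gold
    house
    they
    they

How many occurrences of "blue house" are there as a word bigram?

0

Scanning the 52 overlapping bigram windows for "blue house":
  (none found)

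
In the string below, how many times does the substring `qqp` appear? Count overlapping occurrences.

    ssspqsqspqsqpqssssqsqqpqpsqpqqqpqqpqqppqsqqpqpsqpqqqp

Sliding a length-3 window over the 53 characters (51 positions):
  position 21–23: qqp
  position 30–32: qqp
  position 33–35: qqp
  position 36–38: qqp
  position 42–44: qqp
  position 51–53: qqp

6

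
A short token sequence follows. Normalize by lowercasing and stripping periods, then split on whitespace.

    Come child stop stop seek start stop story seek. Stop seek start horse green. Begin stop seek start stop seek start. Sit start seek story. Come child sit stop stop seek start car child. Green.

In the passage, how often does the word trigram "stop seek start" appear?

5

Scanning the 33 overlapping trigram windows for "stop seek start":
  position 4–6: stop seek start
  position 10–12: stop seek start
  position 16–18: stop seek start
  position 19–21: stop seek start
  position 30–32: stop seek start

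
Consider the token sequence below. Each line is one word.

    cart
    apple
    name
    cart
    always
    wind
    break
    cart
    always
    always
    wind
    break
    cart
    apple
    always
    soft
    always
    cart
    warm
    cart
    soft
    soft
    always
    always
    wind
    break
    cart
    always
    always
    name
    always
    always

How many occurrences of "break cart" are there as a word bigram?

Scanning the 31 overlapping bigram windows for "break cart":
  position 7–8: break cart
  position 12–13: break cart
  position 26–27: break cart

3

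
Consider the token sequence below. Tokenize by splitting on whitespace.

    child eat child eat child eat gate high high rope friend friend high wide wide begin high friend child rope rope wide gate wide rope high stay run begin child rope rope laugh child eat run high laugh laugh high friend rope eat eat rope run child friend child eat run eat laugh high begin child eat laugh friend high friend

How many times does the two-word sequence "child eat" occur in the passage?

6

Scanning the 60 overlapping bigram windows for "child eat":
  position 1–2: child eat
  position 3–4: child eat
  position 5–6: child eat
  position 34–35: child eat
  position 49–50: child eat
  position 56–57: child eat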